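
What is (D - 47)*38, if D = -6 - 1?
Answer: -2052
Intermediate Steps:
D = -7
(D - 47)*38 = (-7 - 47)*38 = -54*38 = -2052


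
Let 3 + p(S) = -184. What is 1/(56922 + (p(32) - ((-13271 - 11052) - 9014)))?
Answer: 1/90072 ≈ 1.1102e-5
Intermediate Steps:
p(S) = -187 (p(S) = -3 - 184 = -187)
1/(56922 + (p(32) - ((-13271 - 11052) - 9014))) = 1/(56922 + (-187 - ((-13271 - 11052) - 9014))) = 1/(56922 + (-187 - (-24323 - 9014))) = 1/(56922 + (-187 - 1*(-33337))) = 1/(56922 + (-187 + 33337)) = 1/(56922 + 33150) = 1/90072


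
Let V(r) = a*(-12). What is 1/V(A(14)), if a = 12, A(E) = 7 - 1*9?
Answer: -1/144 ≈ -0.0069444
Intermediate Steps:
A(E) = -2 (A(E) = 7 - 9 = -2)
V(r) = -144 (V(r) = 12*(-12) = -144)
1/V(A(14)) = 1/(-144) = -1/144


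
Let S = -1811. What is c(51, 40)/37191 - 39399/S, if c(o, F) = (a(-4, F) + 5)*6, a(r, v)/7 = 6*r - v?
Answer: 486824857/22450967 ≈ 21.684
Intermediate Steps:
a(r, v) = -7*v + 42*r (a(r, v) = 7*(6*r - v) = 7*(-v + 6*r) = -7*v + 42*r)
c(o, F) = -978 - 42*F (c(o, F) = ((-7*F + 42*(-4)) + 5)*6 = ((-7*F - 168) + 5)*6 = ((-168 - 7*F) + 5)*6 = (-163 - 7*F)*6 = -978 - 42*F)
c(51, 40)/37191 - 39399/S = (-978 - 42*40)/37191 - 39399/(-1811) = (-978 - 1680)*(1/37191) - 39399*(-1/1811) = -2658*1/37191 + 39399/1811 = -886/12397 + 39399/1811 = 486824857/22450967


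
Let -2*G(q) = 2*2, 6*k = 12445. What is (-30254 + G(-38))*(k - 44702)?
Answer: 3869243176/3 ≈ 1.2897e+9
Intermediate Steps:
k = 12445/6 (k = (⅙)*12445 = 12445/6 ≈ 2074.2)
G(q) = -2
(-30254 + G(-38))*(k - 44702) = (-30254 - 2)*(12445/6 - 44702) = -30256*(-255767/6) = 3869243176/3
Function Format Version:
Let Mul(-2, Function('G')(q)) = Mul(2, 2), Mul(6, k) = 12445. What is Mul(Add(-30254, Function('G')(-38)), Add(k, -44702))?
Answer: Rational(3869243176, 3) ≈ 1.2897e+9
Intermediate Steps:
k = Rational(12445, 6) (k = Mul(Rational(1, 6), 12445) = Rational(12445, 6) ≈ 2074.2)
Function('G')(q) = -2 (Function('G')(q) = Mul(Rational(-1, 2), Mul(2, 2)) = Mul(Rational(-1, 2), 4) = -2)
Mul(Add(-30254, Function('G')(-38)), Add(k, -44702)) = Mul(Add(-30254, -2), Add(Rational(12445, 6), -44702)) = Mul(-30256, Rational(-255767, 6)) = Rational(3869243176, 3)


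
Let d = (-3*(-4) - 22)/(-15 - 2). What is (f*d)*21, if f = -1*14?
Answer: -2940/17 ≈ -172.94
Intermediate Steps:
f = -14
d = 10/17 (d = (12 - 22)/(-17) = -10*(-1/17) = 10/17 ≈ 0.58823)
(f*d)*21 = -14*10/17*21 = -140/17*21 = -2940/17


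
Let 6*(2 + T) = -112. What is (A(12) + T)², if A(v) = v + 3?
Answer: 289/9 ≈ 32.111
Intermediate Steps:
A(v) = 3 + v
T = -62/3 (T = -2 + (⅙)*(-112) = -2 - 56/3 = -62/3 ≈ -20.667)
(A(12) + T)² = ((3 + 12) - 62/3)² = (15 - 62/3)² = (-17/3)² = 289/9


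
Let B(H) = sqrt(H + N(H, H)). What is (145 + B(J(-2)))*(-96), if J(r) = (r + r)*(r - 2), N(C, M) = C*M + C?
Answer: -13920 - 1152*sqrt(2) ≈ -15549.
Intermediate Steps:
N(C, M) = C + C*M
J(r) = 2*r*(-2 + r) (J(r) = (2*r)*(-2 + r) = 2*r*(-2 + r))
B(H) = sqrt(H + H*(1 + H))
(145 + B(J(-2)))*(-96) = (145 + sqrt((2*(-2)*(-2 - 2))*(2 + 2*(-2)*(-2 - 2))))*(-96) = (145 + sqrt((2*(-2)*(-4))*(2 + 2*(-2)*(-4))))*(-96) = (145 + sqrt(16*(2 + 16)))*(-96) = (145 + sqrt(16*18))*(-96) = (145 + sqrt(288))*(-96) = (145 + 12*sqrt(2))*(-96) = -13920 - 1152*sqrt(2)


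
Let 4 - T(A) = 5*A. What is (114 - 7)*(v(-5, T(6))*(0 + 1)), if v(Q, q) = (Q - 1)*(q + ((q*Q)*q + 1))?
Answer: 2186010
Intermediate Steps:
T(A) = 4 - 5*A
v(Q, q) = (-1 + Q)*(1 + q + Q*q²) (v(Q, q) = (-1 + Q)*(q + ((Q*q)*q + 1)) = (-1 + Q)*(q + (Q*q² + 1)) = (-1 + Q)*(q + (1 + Q*q²)) = (-1 + Q)*(1 + q + Q*q²))
(114 - 7)*(v(-5, T(6))*(0 + 1)) = (114 - 7)*((-1 - 5 - (4 - 5*6) - 5*(4 - 5*6) + (-5)²*(4 - 5*6)² - 1*(-5)*(4 - 5*6)²)*(0 + 1)) = 107*((-1 - 5 - (4 - 30) - 5*(4 - 30) + 25*(4 - 30)² - 1*(-5)*(4 - 30)²)*1) = 107*((-1 - 5 - 1*(-26) - 5*(-26) + 25*(-26)² - 1*(-5)*(-26)²)*1) = 107*((-1 - 5 + 26 + 130 + 25*676 - 1*(-5)*676)*1) = 107*((-1 - 5 + 26 + 130 + 16900 + 3380)*1) = 107*(20430*1) = 107*20430 = 2186010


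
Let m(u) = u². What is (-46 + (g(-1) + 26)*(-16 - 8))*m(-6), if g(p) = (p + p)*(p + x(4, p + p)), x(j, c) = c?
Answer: -29304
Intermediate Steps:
g(p) = 6*p² (g(p) = (p + p)*(p + (p + p)) = (2*p)*(p + 2*p) = (2*p)*(3*p) = 6*p²)
(-46 + (g(-1) + 26)*(-16 - 8))*m(-6) = (-46 + (6*(-1)² + 26)*(-16 - 8))*(-6)² = (-46 + (6*1 + 26)*(-24))*36 = (-46 + (6 + 26)*(-24))*36 = (-46 + 32*(-24))*36 = (-46 - 768)*36 = -814*36 = -29304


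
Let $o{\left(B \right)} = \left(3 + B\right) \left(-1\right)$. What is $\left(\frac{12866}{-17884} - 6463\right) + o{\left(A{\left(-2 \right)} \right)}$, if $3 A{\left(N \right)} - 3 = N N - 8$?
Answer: $- \frac{173467273}{26826} \approx -6466.4$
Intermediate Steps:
$A{\left(N \right)} = - \frac{5}{3} + \frac{N^{2}}{3}$ ($A{\left(N \right)} = 1 + \frac{N N - 8}{3} = 1 + \frac{N^{2} - 8}{3} = 1 + \frac{-8 + N^{2}}{3} = 1 + \left(- \frac{8}{3} + \frac{N^{2}}{3}\right) = - \frac{5}{3} + \frac{N^{2}}{3}$)
$o{\left(B \right)} = -3 - B$
$\left(\frac{12866}{-17884} - 6463\right) + o{\left(A{\left(-2 \right)} \right)} = \left(\frac{12866}{-17884} - 6463\right) - \left(\frac{4}{3} + \frac{4}{3}\right) = \left(12866 \left(- \frac{1}{17884}\right) - 6463\right) - \left(\frac{4}{3} + \frac{4}{3}\right) = \left(- \frac{6433}{8942} - 6463\right) - \frac{8}{3} = - \frac{57798579}{8942} - \frac{8}{3} = - \frac{173467273}{26826}$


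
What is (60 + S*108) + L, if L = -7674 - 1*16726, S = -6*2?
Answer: -25636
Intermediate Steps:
S = -12
L = -24400 (L = -7674 - 16726 = -24400)
(60 + S*108) + L = (60 - 12*108) - 24400 = (60 - 1296) - 24400 = -1236 - 24400 = -25636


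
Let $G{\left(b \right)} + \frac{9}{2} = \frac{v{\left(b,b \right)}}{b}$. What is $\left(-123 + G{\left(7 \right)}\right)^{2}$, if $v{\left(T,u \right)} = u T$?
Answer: $\frac{58081}{4} \approx 14520.0$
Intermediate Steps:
$v{\left(T,u \right)} = T u$
$G{\left(b \right)} = - \frac{9}{2} + b$ ($G{\left(b \right)} = - \frac{9}{2} + \frac{b b}{b} = - \frac{9}{2} + \frac{b^{2}}{b} = - \frac{9}{2} + b$)
$\left(-123 + G{\left(7 \right)}\right)^{2} = \left(-123 + \left(- \frac{9}{2} + 7\right)\right)^{2} = \left(-123 + \frac{5}{2}\right)^{2} = \left(- \frac{241}{2}\right)^{2} = \frac{58081}{4}$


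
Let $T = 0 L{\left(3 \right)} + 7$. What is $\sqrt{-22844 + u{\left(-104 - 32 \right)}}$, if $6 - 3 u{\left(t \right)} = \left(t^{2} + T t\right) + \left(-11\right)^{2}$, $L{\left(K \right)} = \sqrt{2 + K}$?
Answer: $\frac{7 i \sqrt{5277}}{3} \approx 169.5 i$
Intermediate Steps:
$T = 7$ ($T = 0 \sqrt{2 + 3} + 7 = 0 \sqrt{5} + 7 = 0 + 7 = 7$)
$u{\left(t \right)} = - \frac{115}{3} - \frac{7 t}{3} - \frac{t^{2}}{3}$ ($u{\left(t \right)} = 2 - \frac{\left(t^{2} + 7 t\right) + \left(-11\right)^{2}}{3} = 2 - \frac{\left(t^{2} + 7 t\right) + 121}{3} = 2 - \frac{121 + t^{2} + 7 t}{3} = 2 - \left(\frac{121}{3} + \frac{t^{2}}{3} + \frac{7 t}{3}\right) = - \frac{115}{3} - \frac{7 t}{3} - \frac{t^{2}}{3}$)
$\sqrt{-22844 + u{\left(-104 - 32 \right)}} = \sqrt{-22844 - \left(\frac{115}{3} + \frac{\left(-104 - 32\right)^{2}}{3} + \frac{7 \left(-104 - 32\right)}{3}\right)} = \sqrt{-22844 - \left(-279 + \frac{18496}{3}\right)} = \sqrt{-22844 - \frac{17659}{3}} = \sqrt{- \frac{86191}{3}} = \frac{7 i \sqrt{5277}}{3}$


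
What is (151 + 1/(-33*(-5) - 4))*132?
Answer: 3209184/161 ≈ 19933.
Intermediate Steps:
(151 + 1/(-33*(-5) - 4))*132 = (151 + 1/(165 - 4))*132 = (151 + 1/161)*132 = (24312/161)*132 = 3209184/161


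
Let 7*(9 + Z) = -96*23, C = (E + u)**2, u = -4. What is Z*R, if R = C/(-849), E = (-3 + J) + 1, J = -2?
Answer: 48448/1981 ≈ 24.456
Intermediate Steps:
E = -4 (E = (-3 - 2) + 1 = -5 + 1 = -4)
C = 64 (C = (-4 - 4)**2 = (-8)**2 = 64)
Z = -2271/7 (Z = -9 + (-96*23)/7 = -9 + (1/7)*(-2208) = -9 - 2208/7 = -2271/7 ≈ -324.43)
R = -64/849 (R = 64/(-849) = 64*(-1/849) = -64/849 ≈ -0.075383)
Z*R = -2271/7*(-64/849) = 48448/1981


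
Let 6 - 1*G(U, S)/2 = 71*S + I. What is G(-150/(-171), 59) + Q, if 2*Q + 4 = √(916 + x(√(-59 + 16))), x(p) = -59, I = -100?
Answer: -8168 + √857/2 ≈ -8153.4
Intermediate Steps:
Q = -2 + √857/2 (Q = -2 + √(916 - 59)/2 = -2 + √857/2 ≈ 12.637)
G(U, S) = 212 - 142*S (G(U, S) = 12 - 2*(71*S - 100) = 12 - 2*(-100 + 71*S) = 12 + (200 - 142*S) = 212 - 142*S)
G(-150/(-171), 59) + Q = (212 - 142*59) + (-2 + √857/2) = (212 - 8378) + (-2 + √857/2) = -8166 + (-2 + √857/2) = -8168 + √857/2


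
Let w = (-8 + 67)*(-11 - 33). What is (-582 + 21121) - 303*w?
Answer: 807127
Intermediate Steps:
w = -2596 (w = 59*(-44) = -2596)
(-582 + 21121) - 303*w = (-582 + 21121) - 303*(-2596) = 20539 + 786588 = 807127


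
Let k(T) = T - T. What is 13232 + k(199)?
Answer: 13232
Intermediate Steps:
k(T) = 0
13232 + k(199) = 13232 + 0 = 13232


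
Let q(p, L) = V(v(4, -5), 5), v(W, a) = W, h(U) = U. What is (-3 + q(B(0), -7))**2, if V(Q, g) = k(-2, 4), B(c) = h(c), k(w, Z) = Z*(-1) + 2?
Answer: 25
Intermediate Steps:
k(w, Z) = 2 - Z (k(w, Z) = -Z + 2 = 2 - Z)
B(c) = c
V(Q, g) = -2 (V(Q, g) = 2 - 1*4 = 2 - 4 = -2)
q(p, L) = -2
(-3 + q(B(0), -7))**2 = (-3 - 2)**2 = (-5)**2 = 25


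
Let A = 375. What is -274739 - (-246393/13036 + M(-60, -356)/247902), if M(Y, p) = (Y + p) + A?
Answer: -443899668587423/1615825236 ≈ -2.7472e+5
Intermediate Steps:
M(Y, p) = 375 + Y + p (M(Y, p) = (Y + p) + 375 = 375 + Y + p)
-274739 - (-246393/13036 + M(-60, -356)/247902) = -274739 - (-246393/13036 + (375 - 60 - 356)/247902) = -274739 - (-246393*1/13036 - 41*1/247902) = -274739 - (-246393/13036 - 41/247902) = -274739 - 1*(-30540925981/1615825236) = -274739 + 30540925981/1615825236 = -443899668587423/1615825236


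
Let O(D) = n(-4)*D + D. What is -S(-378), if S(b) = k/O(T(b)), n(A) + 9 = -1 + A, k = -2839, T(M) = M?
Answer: 2839/4914 ≈ 0.57774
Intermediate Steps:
n(A) = -10 + A (n(A) = -9 + (-1 + A) = -10 + A)
O(D) = -13*D (O(D) = (-10 - 4)*D + D = -14*D + D = -13*D)
S(b) = 2839/(13*b) (S(b) = -2839*(-1/(13*b)) = -(-2839)/(13*b) = 2839/(13*b))
-S(-378) = -2839/(13*(-378)) = -2839*(-1)/(13*378) = -1*(-2839/4914) = 2839/4914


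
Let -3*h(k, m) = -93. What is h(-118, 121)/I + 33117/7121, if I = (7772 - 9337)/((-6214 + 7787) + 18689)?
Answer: -4421028657/11144365 ≈ -396.71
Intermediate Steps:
h(k, m) = 31 (h(k, m) = -⅓*(-93) = 31)
I = -1565/20262 (I = -1565/(1573 + 18689) = -1565/20262 ≈ -0.077238)
h(-118, 121)/I + 33117/7121 = 31/(-1565/20262) + 33117/7121 = 31*(-20262/1565) + 33117*(1/7121) = -628122/1565 + 33117/7121 = -4421028657/11144365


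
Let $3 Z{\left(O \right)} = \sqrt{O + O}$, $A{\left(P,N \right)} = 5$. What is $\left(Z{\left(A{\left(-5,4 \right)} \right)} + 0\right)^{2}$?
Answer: $\frac{10}{9} \approx 1.1111$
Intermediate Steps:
$Z{\left(O \right)} = \frac{\sqrt{2} \sqrt{O}}{3}$ ($Z{\left(O \right)} = \frac{\sqrt{O + O}}{3} = \frac{\sqrt{2 O}}{3} = \frac{\sqrt{2} \sqrt{O}}{3}$)
$\left(Z{\left(A{\left(-5,4 \right)} \right)} + 0\right)^{2} = \left(\frac{\sqrt{2} \sqrt{5}}{3} + 0\right)^{2} = \left(\frac{\sqrt{10}}{3} + 0\right)^{2} = \left(\frac{\sqrt{10}}{3}\right)^{2} = \frac{10}{9}$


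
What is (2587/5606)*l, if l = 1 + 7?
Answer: 10348/2803 ≈ 3.6918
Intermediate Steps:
l = 8
(2587/5606)*l = (2587/5606)*8 = 10348/2803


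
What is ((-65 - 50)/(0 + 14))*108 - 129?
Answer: -7113/7 ≈ -1016.1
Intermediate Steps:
((-65 - 50)/(0 + 14))*108 - 129 = -115/14*108 - 129 = -6210/7 - 129 = -7113/7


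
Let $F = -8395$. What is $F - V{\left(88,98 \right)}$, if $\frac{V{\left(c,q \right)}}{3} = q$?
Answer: $-8689$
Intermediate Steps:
$V{\left(c,q \right)} = 3 q$
$F - V{\left(88,98 \right)} = -8395 - 3 \cdot 98 = -8395 - 294 = -8689$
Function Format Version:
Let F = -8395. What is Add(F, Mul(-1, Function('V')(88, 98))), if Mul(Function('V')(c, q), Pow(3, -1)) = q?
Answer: -8689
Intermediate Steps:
Function('V')(c, q) = Mul(3, q)
Add(F, Mul(-1, Function('V')(88, 98))) = Add(-8395, Mul(-1, Mul(3, 98))) = Add(-8395, Mul(-1, 294)) = Add(-8395, -294) = -8689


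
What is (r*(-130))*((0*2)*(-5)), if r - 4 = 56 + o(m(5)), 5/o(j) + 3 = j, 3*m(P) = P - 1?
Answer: 0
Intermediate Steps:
m(P) = -⅓ + P/3 (m(P) = (P - 1)/3 = (-1 + P)/3 = -⅓ + P/3)
o(j) = 5/(-3 + j)
r = 57 (r = 4 + (56 + 5/(-3 + (-⅓ + (⅓)*5))) = 4 + (56 + 5/(-3 + (-⅓ + 5/3))) = 4 + (56 + 5/(-3 + 4/3)) = 4 + (56 + 5/(-5/3)) = 4 + (56 + 5*(-⅗)) = 4 + (56 - 3) = 4 + 53 = 57)
(r*(-130))*((0*2)*(-5)) = (57*(-130))*((0*2)*(-5)) = -0*(-5) = -7410*0 = 0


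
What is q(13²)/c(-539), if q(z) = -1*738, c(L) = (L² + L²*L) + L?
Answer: 246/52100279 ≈ 4.7217e-6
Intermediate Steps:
c(L) = L + L² + L³ (c(L) = (L² + L³) + L = L + L² + L³)
q(z) = -738
q(13²)/c(-539) = -738*(-1/(539*(1 - 539 + (-539)²))) = -738*(-1/(539*(1 - 539 + 290521))) = -738/((-539*289983)) = -738/(-156300837) = -738*(-1/156300837) = 246/52100279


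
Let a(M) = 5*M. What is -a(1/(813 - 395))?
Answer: -5/418 ≈ -0.011962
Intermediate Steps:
-a(1/(813 - 395)) = -5/(813 - 395) = -5/418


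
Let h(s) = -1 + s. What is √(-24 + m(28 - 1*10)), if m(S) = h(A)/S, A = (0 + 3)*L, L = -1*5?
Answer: 4*I*√14/3 ≈ 4.9889*I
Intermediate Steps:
L = -5
A = -15 (A = (0 + 3)*(-5) = 3*(-5) = -15)
m(S) = -16/S (m(S) = (-1 - 15)/S = -16/S)
√(-24 + m(28 - 1*10)) = √(-24 - 16/(28 - 1*10)) = √(-24 - 16/(28 - 10)) = √(-24 - 16/18) = √(-24 - 16*1/18) = √(-24 - 8/9) = √(-224/9) = 4*I*√14/3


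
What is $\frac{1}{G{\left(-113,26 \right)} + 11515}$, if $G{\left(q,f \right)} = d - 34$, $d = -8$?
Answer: $\frac{1}{11473} \approx 8.7161 \cdot 10^{-5}$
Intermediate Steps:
$G{\left(q,f \right)} = -42$ ($G{\left(q,f \right)} = -8 - 34 = -42$)
$\frac{1}{G{\left(-113,26 \right)} + 11515} = \frac{1}{-42 + 11515} = \frac{1}{11473}$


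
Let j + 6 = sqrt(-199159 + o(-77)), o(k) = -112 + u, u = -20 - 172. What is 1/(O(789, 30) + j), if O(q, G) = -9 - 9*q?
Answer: -7116/50836919 - I*sqrt(199463)/50836919 ≈ -0.00013998 - 8.7852e-6*I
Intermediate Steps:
u = -192
o(k) = -304 (o(k) = -112 - 192 = -304)
j = -6 + I*sqrt(199463) (j = -6 + sqrt(-199159 - 304) = -6 + sqrt(-199463) = -6 + I*sqrt(199463) ≈ -6.0 + 446.61*I)
1/(O(789, 30) + j) = 1/((-9 - 9*789) + (-6 + I*sqrt(199463))) = 1/((-9 - 7101) + (-6 + I*sqrt(199463))) = 1/(-7110 + (-6 + I*sqrt(199463))) = 1/(-7116 + I*sqrt(199463))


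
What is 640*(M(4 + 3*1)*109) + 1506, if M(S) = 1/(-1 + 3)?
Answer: 36386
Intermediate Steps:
M(S) = ½ (M(S) = 1/2 = ½)
640*(M(4 + 3*1)*109) + 1506 = 640*((½)*109) + 1506 = 640*(109/2) + 1506 = 34880 + 1506 = 36386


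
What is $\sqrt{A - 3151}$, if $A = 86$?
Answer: $i \sqrt{3065} \approx 55.362 i$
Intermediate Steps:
$\sqrt{A - 3151} = \sqrt{86 - 3151} = \sqrt{-3065} = i \sqrt{3065}$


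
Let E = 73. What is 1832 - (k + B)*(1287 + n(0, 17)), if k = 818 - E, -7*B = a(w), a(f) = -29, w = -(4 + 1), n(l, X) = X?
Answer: -6825352/7 ≈ -9.7505e+5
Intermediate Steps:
w = -5 (w = -1*5 = -5)
B = 29/7 (B = -⅐*(-29) = 29/7 ≈ 4.1429)
k = 745 (k = 818 - 1*73 = 818 - 73 = 745)
1832 - (k + B)*(1287 + n(0, 17)) = 1832 - (745 + 29/7)*(1287 + 17) = 1832 - 5244*1304/7 = 1832 - 1*6838176/7 = 1832 - 6838176/7 = -6825352/7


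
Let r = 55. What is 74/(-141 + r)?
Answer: -37/43 ≈ -0.86047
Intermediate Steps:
74/(-141 + r) = 74/(-141 + 55) = 74/(-86) = 74*(-1/86) = -37/43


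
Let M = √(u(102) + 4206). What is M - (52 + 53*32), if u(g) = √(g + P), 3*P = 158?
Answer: -1748 + √(37854 + 12*√87)/3 ≈ -1683.1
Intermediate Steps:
P = 158/3 (P = (⅓)*158 = 158/3 ≈ 52.667)
u(g) = √(158/3 + g) (u(g) = √(g + 158/3) = √(158/3 + g))
M = √(4206 + 4*√87/3) (M = √(√(474 + 9*102)/3 + 4206) = √(√(474 + 918)/3 + 4206) = √(√1392/3 + 4206) = √((4*√87)/3 + 4206) = √(4*√87/3 + 4206) = √(4206 + 4*√87/3) ≈ 64.949)
M - (52 + 53*32) = √(37854 + 12*√87)/3 - (52 + 53*32) = √(37854 + 12*√87)/3 - (52 + 1696) = √(37854 + 12*√87)/3 - 1*1748 = √(37854 + 12*√87)/3 - 1748 = -1748 + √(37854 + 12*√87)/3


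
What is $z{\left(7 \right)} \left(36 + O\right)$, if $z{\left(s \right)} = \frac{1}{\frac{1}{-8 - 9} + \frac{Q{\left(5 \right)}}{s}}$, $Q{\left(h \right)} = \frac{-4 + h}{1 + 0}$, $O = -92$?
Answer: $- \frac{3332}{5} \approx -666.4$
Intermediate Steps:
$Q{\left(h \right)} = -4 + h$ ($Q{\left(h \right)} = \frac{-4 + h}{1} = \left(-4 + h\right) 1 = -4 + h$)
$z{\left(s \right)} = \frac{1}{- \frac{1}{17} + \frac{1}{s}}$ ($z{\left(s \right)} = \frac{1}{\frac{1}{-8 - 9} + \frac{-4 + 5}{s}} = \frac{1}{\frac{1}{-17} + 1 \frac{1}{s}} = \frac{1}{- \frac{1}{17} + \frac{1}{s}}$)
$z{\left(7 \right)} \left(36 + O\right) = \left(-17\right) 7 \frac{1}{-17 + 7} \left(36 - 92\right) = \left(-17\right) 7 \frac{1}{-10} \left(-56\right) = \left(-17\right) 7 \left(- \frac{1}{10}\right) \left(-56\right) = \frac{119}{10} \left(-56\right) = - \frac{3332}{5}$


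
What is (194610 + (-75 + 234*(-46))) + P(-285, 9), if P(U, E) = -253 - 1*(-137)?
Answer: 183655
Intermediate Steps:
P(U, E) = -116 (P(U, E) = -253 + 137 = -116)
(194610 + (-75 + 234*(-46))) + P(-285, 9) = (194610 + (-75 + 234*(-46))) - 116 = (194610 + (-75 - 10764)) - 116 = (194610 - 10839) - 116 = 183771 - 116 = 183655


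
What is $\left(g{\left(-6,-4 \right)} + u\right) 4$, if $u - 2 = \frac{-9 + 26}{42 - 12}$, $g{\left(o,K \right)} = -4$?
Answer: $- \frac{86}{15} \approx -5.7333$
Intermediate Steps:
$u = \frac{77}{30}$ ($u = 2 + \frac{-9 + 26}{42 - 12} = 2 + \frac{17}{30} = \frac{77}{30} \approx 2.5667$)
$\left(g{\left(-6,-4 \right)} + u\right) 4 = \left(-4 + \frac{77}{30}\right) 4 = \left(- \frac{43}{30}\right) 4 = - \frac{86}{15}$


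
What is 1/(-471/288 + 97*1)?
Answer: 96/9155 ≈ 0.010486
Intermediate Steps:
1/(-471/288 + 97*1) = 1/(-471*1/288 + 97) = 1/(-157/96 + 97) = 1/(9155/96) = 96/9155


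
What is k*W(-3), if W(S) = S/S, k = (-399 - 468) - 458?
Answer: -1325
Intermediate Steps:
k = -1325 (k = -867 - 458 = -1325)
W(S) = 1
k*W(-3) = -1325*1 = -1325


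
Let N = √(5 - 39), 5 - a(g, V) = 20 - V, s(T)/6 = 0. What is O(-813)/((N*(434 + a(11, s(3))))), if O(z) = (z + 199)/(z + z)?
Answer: -307*I*√34/11581998 ≈ -0.00015456*I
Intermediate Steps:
s(T) = 0 (s(T) = 6*0 = 0)
a(g, V) = -15 + V (a(g, V) = 5 - (20 - V) = 5 + (-20 + V) = -15 + V)
N = I*√34 (N = √(-34) = I*√34 ≈ 5.8309*I)
O(z) = (199 + z)/(2*z) (O(z) = (199 + z)/((2*z)) = (199 + z)*(1/(2*z)) = (199 + z)/(2*z))
O(-813)/((N*(434 + a(11, s(3))))) = ((½)*(199 - 813)/(-813))/(((I*√34)*(434 + (-15 + 0)))) = ((½)*(-1/813)*(-614))/(((I*√34)*(434 - 15))) = 307/(813*(((I*√34)*419))) = 307/(813*((419*I*√34))) = 307*(-I*√34/14246)/813 = -307*I*√34/11581998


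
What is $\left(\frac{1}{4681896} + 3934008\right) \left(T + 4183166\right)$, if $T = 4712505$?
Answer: $\frac{163845951050558417399}{4681896} \approx 3.4996 \cdot 10^{13}$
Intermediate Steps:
$\left(\frac{1}{4681896} + 3934008\right) \left(T + 4183166\right) = \left(\frac{1}{4681896} + 3934008\right) \left(4712505 + 4183166\right) = \left(\frac{1}{4681896} + 3934008\right) 8895671 = \frac{18418616319169}{4681896} \cdot 8895671 = \frac{163845951050558417399}{4681896}$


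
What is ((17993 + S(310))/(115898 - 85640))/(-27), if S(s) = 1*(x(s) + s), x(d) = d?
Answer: -18613/816966 ≈ -0.022783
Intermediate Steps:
S(s) = 2*s (S(s) = 1*(s + s) = 1*(2*s) = 2*s)
((17993 + S(310))/(115898 - 85640))/(-27) = ((17993 + 2*310)/(115898 - 85640))/(-27) = -(17993 + 620)/(27*30258) = -18613/(27*30258) = -1/27*18613/30258 = -18613/816966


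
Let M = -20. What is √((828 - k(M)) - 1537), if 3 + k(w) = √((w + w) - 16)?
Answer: √(-706 - 2*I*√14) ≈ 0.1408 - 26.571*I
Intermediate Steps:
k(w) = -3 + √(-16 + 2*w) (k(w) = -3 + √((w + w) - 16) = -3 + √(2*w - 16) = -3 + √(-16 + 2*w))
√((828 - k(M)) - 1537) = √((828 - (-3 + √(-16 + 2*(-20)))) - 1537) = √((828 - (-3 + √(-16 - 40))) - 1537) = √((828 - (-3 + √(-56))) - 1537) = √((828 - (-3 + 2*I*√14)) - 1537) = √((828 + (3 - 2*I*√14)) - 1537) = √((831 - 2*I*√14) - 1537) = √(-706 - 2*I*√14)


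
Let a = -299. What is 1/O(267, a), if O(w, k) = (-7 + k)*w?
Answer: -1/81702 ≈ -1.2240e-5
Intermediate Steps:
O(w, k) = w*(-7 + k)
1/O(267, a) = 1/(267*(-7 - 299)) = 1/(267*(-306)) = 1/(-81702) = -1/81702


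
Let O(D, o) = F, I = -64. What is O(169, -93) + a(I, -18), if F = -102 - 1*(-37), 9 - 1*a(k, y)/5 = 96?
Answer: -500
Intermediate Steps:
a(k, y) = -435 (a(k, y) = 45 - 5*96 = 45 - 480 = -435)
F = -65 (F = -102 + 37 = -65)
O(D, o) = -65
O(169, -93) + a(I, -18) = -65 - 435 = -500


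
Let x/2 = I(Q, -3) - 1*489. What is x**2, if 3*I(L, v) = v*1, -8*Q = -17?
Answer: 960400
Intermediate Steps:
Q = 17/8 (Q = -1/8*(-17) = 17/8 ≈ 2.1250)
I(L, v) = v/3 (I(L, v) = (v*1)/3 = v/3)
x = -980 (x = 2*((1/3)*(-3) - 1*489) = 2*(-1 - 489) = 2*(-490) = -980)
x**2 = (-980)**2 = 960400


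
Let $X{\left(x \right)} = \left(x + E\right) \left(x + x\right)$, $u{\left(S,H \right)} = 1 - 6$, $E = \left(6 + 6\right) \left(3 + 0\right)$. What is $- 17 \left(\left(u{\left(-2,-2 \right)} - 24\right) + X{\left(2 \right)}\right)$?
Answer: $-2091$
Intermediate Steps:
$E = 36$ ($E = 12 \cdot 3 = 36$)
$u{\left(S,H \right)} = -5$ ($u{\left(S,H \right)} = 1 - 6 = -5$)
$X{\left(x \right)} = 2 x \left(36 + x\right)$ ($X{\left(x \right)} = \left(x + 36\right) \left(x + x\right) = \left(36 + x\right) 2 x = 2 x \left(36 + x\right)$)
$- 17 \left(\left(u{\left(-2,-2 \right)} - 24\right) + X{\left(2 \right)}\right) = - 17 \left(\left(-5 - 24\right) + 2 \cdot 2 \left(36 + 2\right)\right) = - 17 \left(-29 + 2 \cdot 2 \cdot 38\right) = - 17 \left(-29 + 152\right) = \left(-17\right) 123 = -2091$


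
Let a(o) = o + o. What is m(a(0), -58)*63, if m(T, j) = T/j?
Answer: 0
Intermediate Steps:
a(o) = 2*o
m(a(0), -58)*63 = ((2*0)/(-58))*63 = (0*(-1/58))*63 = 0*63 = 0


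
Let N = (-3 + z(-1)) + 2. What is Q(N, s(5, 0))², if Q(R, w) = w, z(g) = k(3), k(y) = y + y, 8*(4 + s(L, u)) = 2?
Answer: 225/16 ≈ 14.063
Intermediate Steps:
s(L, u) = -15/4 (s(L, u) = -4 + (⅛)*2 = -4 + ¼ = -15/4)
k(y) = 2*y
z(g) = 6 (z(g) = 2*3 = 6)
N = 5 (N = (-3 + 6) + 2 = 3 + 2 = 5)
Q(N, s(5, 0))² = (-15/4)² = 225/16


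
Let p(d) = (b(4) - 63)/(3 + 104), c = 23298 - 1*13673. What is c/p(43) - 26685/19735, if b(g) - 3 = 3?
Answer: -4065220834/224979 ≈ -18069.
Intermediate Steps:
b(g) = 6 (b(g) = 3 + 3 = 6)
c = 9625 (c = 23298 - 13673 = 9625)
p(d) = -57/107 (p(d) = (6 - 63)/(3 + 104) = -57/107)
c/p(43) - 26685/19735 = 9625/(-57/107) - 26685/19735 = 9625*(-107/57) - 26685*1/19735 = -1029875/57 - 5337/3947 = -4065220834/224979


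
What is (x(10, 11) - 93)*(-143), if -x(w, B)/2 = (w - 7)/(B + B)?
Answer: 13338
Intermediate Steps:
x(w, B) = -(-7 + w)/B (x(w, B) = -2*(w - 7)/(B + B) = -2*(-7 + w)/(2*B) = -2*(-7 + w)*1/(2*B) = -(-7 + w)/B)
(x(10, 11) - 93)*(-143) = ((7 - 1*10)/11 - 93)*(-143) = ((7 - 10)/11 - 93)*(-143) = ((1/11)*(-3) - 93)*(-143) = (-3/11 - 93)*(-143) = -1026/11*(-143) = 13338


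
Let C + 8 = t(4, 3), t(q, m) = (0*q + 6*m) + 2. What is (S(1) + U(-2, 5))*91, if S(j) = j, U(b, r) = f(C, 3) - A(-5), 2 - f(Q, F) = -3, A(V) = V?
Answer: 1001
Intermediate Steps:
t(q, m) = 2 + 6*m (t(q, m) = (0 + 6*m) + 2 = 6*m + 2 = 2 + 6*m)
C = 12 (C = -8 + (2 + 6*3) = -8 + (2 + 18) = -8 + 20 = 12)
f(Q, F) = 5 (f(Q, F) = 2 - 1*(-3) = 2 + 3 = 5)
U(b, r) = 10 (U(b, r) = 5 - 1*(-5) = 5 + 5 = 10)
(S(1) + U(-2, 5))*91 = (1 + 10)*91 = 11*91 = 1001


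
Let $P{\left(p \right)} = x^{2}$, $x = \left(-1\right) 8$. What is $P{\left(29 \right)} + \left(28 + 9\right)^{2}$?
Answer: $1433$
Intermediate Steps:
$x = -8$
$P{\left(p \right)} = 64$ ($P{\left(p \right)} = \left(-8\right)^{2} = 64$)
$P{\left(29 \right)} + \left(28 + 9\right)^{2} = 64 + \left(28 + 9\right)^{2} = 64 + 37^{2} = 64 + 1369 = 1433$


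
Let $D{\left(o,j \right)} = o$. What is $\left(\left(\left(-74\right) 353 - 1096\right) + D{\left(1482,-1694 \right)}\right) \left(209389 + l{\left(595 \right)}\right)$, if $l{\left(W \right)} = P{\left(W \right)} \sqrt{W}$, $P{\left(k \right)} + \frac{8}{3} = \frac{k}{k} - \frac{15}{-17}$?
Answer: $-5388835304 + \frac{1029440 \sqrt{595}}{51} \approx -5.3883 \cdot 10^{9}$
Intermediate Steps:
$P{\left(k \right)} = - \frac{40}{51}$ ($P{\left(k \right)} = - \frac{8}{3} + \left(\frac{k}{k} - \frac{15}{-17}\right) = - \frac{8}{3} + \left(1 - - \frac{15}{17}\right) = - \frac{8}{3} + \left(1 + \frac{15}{17}\right) = - \frac{8}{3} + \frac{32}{17} = - \frac{40}{51}$)
$l{\left(W \right)} = - \frac{40 \sqrt{W}}{51}$
$\left(\left(\left(-74\right) 353 - 1096\right) + D{\left(1482,-1694 \right)}\right) \left(209389 + l{\left(595 \right)}\right) = \left(\left(\left(-74\right) 353 - 1096\right) + 1482\right) \left(209389 - \frac{40 \sqrt{595}}{51}\right) = \left(\left(-26122 - 1096\right) + 1482\right) \left(209389 - \frac{40 \sqrt{595}}{51}\right) = \left(-27218 + 1482\right) \left(209389 - \frac{40 \sqrt{595}}{51}\right) = - 25736 \left(209389 - \frac{40 \sqrt{595}}{51}\right) = -5388835304 + \frac{1029440 \sqrt{595}}{51}$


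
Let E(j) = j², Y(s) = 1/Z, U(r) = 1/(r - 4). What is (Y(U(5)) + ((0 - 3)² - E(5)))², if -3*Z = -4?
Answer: 3721/16 ≈ 232.56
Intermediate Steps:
U(r) = 1/(-4 + r)
Z = 4/3 (Z = -⅓*(-4) = 4/3 ≈ 1.3333)
Y(s) = ¾ (Y(s) = 1/(4/3) = ¾)
(Y(U(5)) + ((0 - 3)² - E(5)))² = (¾ + ((0 - 3)² - 1*5²))² = (¾ + ((-3)² - 1*25))² = (¾ + (9 - 25))² = (¾ - 16)² = (-61/4)² = 3721/16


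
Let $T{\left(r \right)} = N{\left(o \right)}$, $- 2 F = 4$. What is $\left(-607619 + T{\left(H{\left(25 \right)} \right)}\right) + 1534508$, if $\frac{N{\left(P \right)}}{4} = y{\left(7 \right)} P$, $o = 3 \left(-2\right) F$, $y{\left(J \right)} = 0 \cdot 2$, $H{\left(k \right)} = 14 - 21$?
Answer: $926889$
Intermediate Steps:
$F = -2$ ($F = \left(- \frac{1}{2}\right) 4 = -2$)
$H{\left(k \right)} = -7$ ($H{\left(k \right)} = 14 - 21 = -7$)
$y{\left(J \right)} = 0$
$o = 12$ ($o = 3 \left(-2\right) \left(-2\right) = \left(-6\right) \left(-2\right) = 12$)
$N{\left(P \right)} = 0$ ($N{\left(P \right)} = 4 \cdot 0 P = 4 \cdot 0 = 0$)
$T{\left(r \right)} = 0$
$\left(-607619 + T{\left(H{\left(25 \right)} \right)}\right) + 1534508 = \left(-607619 + 0\right) + 1534508 = -607619 + 1534508 = 926889$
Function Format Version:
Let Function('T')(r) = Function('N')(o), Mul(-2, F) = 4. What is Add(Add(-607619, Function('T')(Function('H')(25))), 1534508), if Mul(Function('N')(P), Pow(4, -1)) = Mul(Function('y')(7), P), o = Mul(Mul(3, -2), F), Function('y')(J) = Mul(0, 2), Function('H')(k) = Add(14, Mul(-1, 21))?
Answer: 926889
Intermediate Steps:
F = -2 (F = Mul(Rational(-1, 2), 4) = -2)
Function('H')(k) = -7 (Function('H')(k) = Add(14, -21) = -7)
Function('y')(J) = 0
o = 12 (o = Mul(Mul(3, -2), -2) = Mul(-6, -2) = 12)
Function('N')(P) = 0 (Function('N')(P) = Mul(4, Mul(0, P)) = Mul(4, 0) = 0)
Function('T')(r) = 0
Add(Add(-607619, Function('T')(Function('H')(25))), 1534508) = Add(Add(-607619, 0), 1534508) = Add(-607619, 1534508) = 926889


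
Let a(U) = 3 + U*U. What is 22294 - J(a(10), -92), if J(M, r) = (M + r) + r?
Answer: 22375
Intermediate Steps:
a(U) = 3 + U**2
J(M, r) = M + 2*r
22294 - J(a(10), -92) = 22294 - ((3 + 10**2) + 2*(-92)) = 22294 - ((3 + 100) - 184) = 22294 - (103 - 184) = 22294 - 1*(-81) = 22294 + 81 = 22375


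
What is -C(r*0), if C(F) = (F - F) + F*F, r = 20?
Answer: 0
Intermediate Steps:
C(F) = F**2 (C(F) = 0 + F**2 = F**2)
-C(r*0) = -(20*0)**2 = -1*0**2 = -1*0 = 0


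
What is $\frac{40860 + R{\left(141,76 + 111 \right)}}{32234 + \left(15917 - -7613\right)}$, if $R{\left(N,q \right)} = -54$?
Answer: $\frac{2267}{3098} \approx 0.73176$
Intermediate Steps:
$\frac{40860 + R{\left(141,76 + 111 \right)}}{32234 + \left(15917 - -7613\right)} = \frac{40860 - 54}{32234 + \left(15917 - -7613\right)} = \frac{40806}{32234 + \left(15917 + 7613\right)} = \frac{40806}{32234 + 23530} = \frac{40806}{55764} = 40806 \cdot \frac{1}{55764} = \frac{2267}{3098}$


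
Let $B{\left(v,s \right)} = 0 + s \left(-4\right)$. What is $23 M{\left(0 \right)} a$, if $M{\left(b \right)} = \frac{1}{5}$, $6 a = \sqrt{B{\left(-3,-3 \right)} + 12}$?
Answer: $\frac{23 \sqrt{6}}{15} \approx 3.7559$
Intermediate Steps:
$B{\left(v,s \right)} = - 4 s$ ($B{\left(v,s \right)} = 0 - 4 s = - 4 s$)
$a = \frac{\sqrt{6}}{3}$ ($a = \frac{\sqrt{\left(-4\right) \left(-3\right) + 12}}{6} = \frac{\sqrt{12 + 12}}{6} = \frac{\sqrt{24}}{6} = \frac{2 \sqrt{6}}{6} = \frac{\sqrt{6}}{3} \approx 0.8165$)
$M{\left(b \right)} = \frac{1}{5}$
$23 M{\left(0 \right)} a = 23 \cdot \frac{1}{5} \frac{\sqrt{6}}{3} = \frac{23 \frac{\sqrt{6}}{3}}{5} = \frac{23 \sqrt{6}}{15}$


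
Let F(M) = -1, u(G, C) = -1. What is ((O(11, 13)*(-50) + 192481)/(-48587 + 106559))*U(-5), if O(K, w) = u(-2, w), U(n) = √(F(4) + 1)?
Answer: 0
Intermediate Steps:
U(n) = 0 (U(n) = √(-1 + 1) = √0 = 0)
O(K, w) = -1
((O(11, 13)*(-50) + 192481)/(-48587 + 106559))*U(-5) = ((-1*(-50) + 192481)/(-48587 + 106559))*0 = ((50 + 192481)/57972)*0 = (192531*(1/57972))*0 = (64177/19324)*0 = 0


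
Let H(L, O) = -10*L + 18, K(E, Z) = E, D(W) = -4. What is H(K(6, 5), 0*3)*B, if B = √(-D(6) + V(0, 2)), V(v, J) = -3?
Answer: -42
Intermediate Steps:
H(L, O) = 18 - 10*L
B = 1 (B = √(-1*(-4) - 3) = √(4 - 3) = √1 = 1)
H(K(6, 5), 0*3)*B = (18 - 10*6)*1 = (18 - 60)*1 = -42*1 = -42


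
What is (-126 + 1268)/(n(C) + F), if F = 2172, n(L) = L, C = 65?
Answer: 1142/2237 ≈ 0.51050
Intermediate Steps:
(-126 + 1268)/(n(C) + F) = (-126 + 1268)/(65 + 2172) = 1142/2237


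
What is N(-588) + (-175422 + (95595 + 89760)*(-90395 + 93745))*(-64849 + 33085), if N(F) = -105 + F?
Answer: -19717942233285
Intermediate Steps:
N(-588) + (-175422 + (95595 + 89760)*(-90395 + 93745))*(-64849 + 33085) = (-105 - 588) + (-175422 + (95595 + 89760)*(-90395 + 93745))*(-64849 + 33085) = -693 + (-175422 + 185355*3350)*(-31764) = -693 + (-175422 + 620939250)*(-31764) = -693 + 620763828*(-31764) = -693 - 19717942232592 = -19717942233285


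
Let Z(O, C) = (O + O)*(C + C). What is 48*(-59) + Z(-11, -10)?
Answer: -2392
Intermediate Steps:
Z(O, C) = 4*C*O (Z(O, C) = (2*O)*(2*C) = 4*C*O)
48*(-59) + Z(-11, -10) = 48*(-59) + 4*(-10)*(-11) = -2832 + 440 = -2392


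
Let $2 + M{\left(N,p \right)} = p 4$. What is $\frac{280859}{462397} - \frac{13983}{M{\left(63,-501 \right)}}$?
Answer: $\frac{119137295}{15721498} \approx 7.578$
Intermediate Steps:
$M{\left(N,p \right)} = -2 + 4 p$ ($M{\left(N,p \right)} = -2 + p 4 = -2 + 4 p$)
$\frac{280859}{462397} - \frac{13983}{M{\left(63,-501 \right)}} = \frac{280859}{462397} - \frac{13983}{-2 + 4 \left(-501\right)} = 280859 \cdot \frac{1}{462397} - \frac{13983}{-2 - 2004} = \frac{280859}{462397} - \frac{13983}{-2006} = \frac{280859}{462397} - - \frac{237}{34} = \frac{280859}{462397} + \frac{237}{34} = \frac{119137295}{15721498}$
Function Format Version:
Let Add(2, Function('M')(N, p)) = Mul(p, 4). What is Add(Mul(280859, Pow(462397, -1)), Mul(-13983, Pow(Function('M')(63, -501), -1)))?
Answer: Rational(119137295, 15721498) ≈ 7.5780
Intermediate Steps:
Function('M')(N, p) = Add(-2, Mul(4, p)) (Function('M')(N, p) = Add(-2, Mul(p, 4)) = Add(-2, Mul(4, p)))
Add(Mul(280859, Pow(462397, -1)), Mul(-13983, Pow(Function('M')(63, -501), -1))) = Add(Mul(280859, Pow(462397, -1)), Mul(-13983, Pow(Add(-2, Mul(4, -501)), -1))) = Add(Mul(280859, Rational(1, 462397)), Mul(-13983, Pow(Add(-2, -2004), -1))) = Add(Rational(280859, 462397), Mul(-13983, Pow(-2006, -1))) = Add(Rational(280859, 462397), Mul(-13983, Rational(-1, 2006))) = Add(Rational(280859, 462397), Rational(237, 34)) = Rational(119137295, 15721498)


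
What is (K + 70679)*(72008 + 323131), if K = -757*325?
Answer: -69286043094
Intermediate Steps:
K = -246025
(K + 70679)*(72008 + 323131) = (-246025 + 70679)*(72008 + 323131) = -175346*395139 = -69286043094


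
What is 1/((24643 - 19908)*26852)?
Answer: 1/127144220 ≈ 7.8651e-9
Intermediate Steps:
1/((24643 - 19908)*26852) = (1/26852)/4735 = (1/4735)*(1/26852) = 1/127144220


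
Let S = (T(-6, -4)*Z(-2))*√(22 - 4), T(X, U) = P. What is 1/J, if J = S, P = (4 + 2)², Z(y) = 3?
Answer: √2/648 ≈ 0.0021824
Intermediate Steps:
P = 36 (P = 6² = 36)
T(X, U) = 36
S = 324*√2 (S = (36*3)*√(22 - 4) = 108*√18 = 108*(3*√2) = 324*√2 ≈ 458.21)
J = 324*√2 ≈ 458.21
1/J = 1/(324*√2) = √2/648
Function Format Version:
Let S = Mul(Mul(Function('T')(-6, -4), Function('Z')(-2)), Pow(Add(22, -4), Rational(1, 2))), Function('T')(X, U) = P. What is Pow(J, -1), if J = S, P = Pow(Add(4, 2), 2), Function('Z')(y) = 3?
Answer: Mul(Rational(1, 648), Pow(2, Rational(1, 2))) ≈ 0.0021824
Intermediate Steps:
P = 36 (P = Pow(6, 2) = 36)
Function('T')(X, U) = 36
S = Mul(324, Pow(2, Rational(1, 2))) (S = Mul(Mul(36, 3), Pow(Add(22, -4), Rational(1, 2))) = Mul(108, Pow(18, Rational(1, 2))) = Mul(108, Mul(3, Pow(2, Rational(1, 2)))) = Mul(324, Pow(2, Rational(1, 2))) ≈ 458.21)
J = Mul(324, Pow(2, Rational(1, 2))) ≈ 458.21
Pow(J, -1) = Pow(Mul(324, Pow(2, Rational(1, 2))), -1) = Mul(Rational(1, 648), Pow(2, Rational(1, 2)))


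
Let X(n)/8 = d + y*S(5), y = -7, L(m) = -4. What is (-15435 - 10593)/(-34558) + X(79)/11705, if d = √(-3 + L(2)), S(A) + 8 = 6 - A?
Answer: 159102238/202250695 + 8*I*√7/11705 ≈ 0.78666 + 0.0018083*I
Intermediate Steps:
S(A) = -2 - A (S(A) = -8 + (6 - A) = -2 - A)
d = I*√7 (d = √(-3 - 4) = √(-7) = I*√7 ≈ 2.6458*I)
X(n) = 392 + 8*I*√7 (X(n) = 8*(I*√7 - 7*(-2 - 1*5)) = 8*(I*√7 - 7*(-2 - 5)) = 8*(I*√7 - 7*(-7)) = 8*(I*√7 + 49) = 8*(49 + I*√7) = 392 + 8*I*√7)
(-15435 - 10593)/(-34558) + X(79)/11705 = (-15435 - 10593)/(-34558) + (392 + 8*I*√7)/11705 = -26028*(-1/34558) + (392 + 8*I*√7)*(1/11705) = 13014/17279 + (392/11705 + 8*I*√7/11705) = 159102238/202250695 + 8*I*√7/11705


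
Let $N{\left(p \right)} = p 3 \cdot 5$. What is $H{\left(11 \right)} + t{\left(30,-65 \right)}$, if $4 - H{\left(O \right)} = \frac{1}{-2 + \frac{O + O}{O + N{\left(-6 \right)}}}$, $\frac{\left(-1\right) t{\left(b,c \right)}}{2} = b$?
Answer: $- \frac{10001}{180} \approx -55.561$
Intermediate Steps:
$t{\left(b,c \right)} = - 2 b$
$N{\left(p \right)} = 15 p$ ($N{\left(p \right)} = 3 p 5 = 15 p$)
$H{\left(O \right)} = 4 - \frac{1}{-2 + \frac{2 O}{-90 + O}}$ ($H{\left(O \right)} = 4 - \frac{1}{-2 + \frac{O + O}{O + 15 \left(-6\right)}} = 4 - \frac{1}{-2 + \frac{2 O}{O - 90}} = 4 - \frac{1}{-2 + \frac{2 O}{-90 + O}}$)
$H{\left(11 \right)} + t{\left(30,-65 \right)} = \left(\frac{9}{2} - \frac{11}{180}\right) - 60 = \frac{799}{180} - 60 = - \frac{10001}{180}$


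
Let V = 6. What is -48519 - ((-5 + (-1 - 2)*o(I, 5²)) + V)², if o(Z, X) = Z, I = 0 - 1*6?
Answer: -48880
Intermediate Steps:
I = -6 (I = 0 - 6 = -6)
-48519 - ((-5 + (-1 - 2)*o(I, 5²)) + V)² = -48519 - ((-5 + (-1 - 2)*(-6)) + 6)² = -48519 - ((-5 - 3*(-6)) + 6)² = -48519 - ((-5 + 18) + 6)² = -48519 - (13 + 6)² = -48519 - 1*19² = -48519 - 1*361 = -48519 - 361 = -48880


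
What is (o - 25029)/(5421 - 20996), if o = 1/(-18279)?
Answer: 457505092/284695425 ≈ 1.6070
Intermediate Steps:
o = -1/18279 ≈ -5.4708e-5
(o - 25029)/(5421 - 20996) = (-1/18279 - 25029)/(5421 - 20996) = -457505092/18279/(-15575) = -457505092/18279*(-1/15575) = 457505092/284695425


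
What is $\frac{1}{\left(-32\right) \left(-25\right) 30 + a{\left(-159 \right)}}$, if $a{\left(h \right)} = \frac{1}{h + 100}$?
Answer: $\frac{59}{1415999} \approx 4.1667 \cdot 10^{-5}$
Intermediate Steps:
$a{\left(h \right)} = \frac{1}{100 + h}$
$\frac{1}{\left(-32\right) \left(-25\right) 30 + a{\left(-159 \right)}} = \frac{1}{\left(-32\right) \left(-25\right) 30 + \frac{1}{100 - 159}} = \frac{1}{800 \cdot 30 + \frac{1}{-59}} = \frac{1}{24000 - \frac{1}{59}} = \frac{1}{\frac{1415999}{59}} = \frac{59}{1415999}$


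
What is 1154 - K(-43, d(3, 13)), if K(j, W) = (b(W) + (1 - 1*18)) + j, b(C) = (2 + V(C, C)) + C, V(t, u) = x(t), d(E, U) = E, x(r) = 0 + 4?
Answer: 1205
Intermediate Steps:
x(r) = 4
V(t, u) = 4
b(C) = 6 + C (b(C) = (2 + 4) + C = 6 + C)
K(j, W) = -11 + W + j (K(j, W) = ((6 + W) + (1 - 1*18)) + j = ((6 + W) + (1 - 18)) + j = ((6 + W) - 17) + j = (-11 + W) + j = -11 + W + j)
1154 - K(-43, d(3, 13)) = 1154 - (-11 + 3 - 43) = 1154 - 1*(-51) = 1154 + 51 = 1205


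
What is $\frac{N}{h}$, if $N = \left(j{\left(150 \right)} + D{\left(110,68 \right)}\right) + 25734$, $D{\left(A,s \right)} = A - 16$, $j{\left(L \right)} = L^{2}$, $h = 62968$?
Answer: $\frac{6041}{7871} \approx 0.7675$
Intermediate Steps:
$D{\left(A,s \right)} = -16 + A$
$N = 48328$ ($N = \left(150^{2} + \left(-16 + 110\right)\right) + 25734 = \left(22500 + 94\right) + 25734 = 22594 + 25734 = 48328$)
$\frac{N}{h} = \frac{48328}{62968} = 48328 \cdot \frac{1}{62968} = \frac{6041}{7871}$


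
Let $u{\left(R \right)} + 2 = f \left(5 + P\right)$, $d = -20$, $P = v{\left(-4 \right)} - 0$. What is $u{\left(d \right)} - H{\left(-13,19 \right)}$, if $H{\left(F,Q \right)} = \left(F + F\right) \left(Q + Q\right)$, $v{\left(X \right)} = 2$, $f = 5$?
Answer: $1021$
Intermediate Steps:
$H{\left(F,Q \right)} = 4 F Q$ ($H{\left(F,Q \right)} = 2 F 2 Q = 4 F Q$)
$P = 2$ ($P = 2 - 0 = 2 + 0 = 2$)
$u{\left(R \right)} = 33$ ($u{\left(R \right)} = -2 + 5 \left(5 + 2\right) = -2 + 5 \cdot 7 = -2 + 35 = 33$)
$u{\left(d \right)} - H{\left(-13,19 \right)} = 33 - 4 \left(-13\right) 19 = 33 - -988 = 33 + 988 = 1021$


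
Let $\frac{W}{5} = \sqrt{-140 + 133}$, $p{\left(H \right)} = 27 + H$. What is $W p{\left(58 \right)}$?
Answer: $425 i \sqrt{7} \approx 1124.4 i$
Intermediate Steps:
$W = 5 i \sqrt{7}$ ($W = 5 \sqrt{-140 + 133} = 5 \sqrt{-7} = 5 i \sqrt{7} \approx 13.229 i$)
$W p{\left(58 \right)} = 5 i \sqrt{7} \left(27 + 58\right) = 5 i \sqrt{7} \cdot 85 = 425 i \sqrt{7}$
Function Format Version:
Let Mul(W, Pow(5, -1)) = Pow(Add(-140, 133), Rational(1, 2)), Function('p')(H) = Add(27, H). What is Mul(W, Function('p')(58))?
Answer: Mul(425, I, Pow(7, Rational(1, 2))) ≈ Mul(1124.4, I)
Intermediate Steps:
W = Mul(5, I, Pow(7, Rational(1, 2))) (W = Mul(5, Pow(Add(-140, 133), Rational(1, 2))) = Mul(5, Pow(-7, Rational(1, 2))) = Mul(5, Mul(I, Pow(7, Rational(1, 2)))) = Mul(5, I, Pow(7, Rational(1, 2))) ≈ Mul(13.229, I))
Mul(W, Function('p')(58)) = Mul(Mul(5, I, Pow(7, Rational(1, 2))), Add(27, 58)) = Mul(Mul(5, I, Pow(7, Rational(1, 2))), 85) = Mul(425, I, Pow(7, Rational(1, 2)))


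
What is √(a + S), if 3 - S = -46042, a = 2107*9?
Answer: 4*√4063 ≈ 254.97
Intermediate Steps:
a = 18963
S = 46045 (S = 3 - 1*(-46042) = 3 + 46042 = 46045)
√(a + S) = √(18963 + 46045) = √65008 = 4*√4063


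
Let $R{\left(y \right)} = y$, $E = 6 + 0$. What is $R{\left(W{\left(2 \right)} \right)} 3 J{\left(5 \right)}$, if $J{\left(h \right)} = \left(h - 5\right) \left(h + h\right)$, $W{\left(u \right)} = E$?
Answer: $0$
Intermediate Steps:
$E = 6$
$W{\left(u \right)} = 6$
$J{\left(h \right)} = 2 h \left(-5 + h\right)$ ($J{\left(h \right)} = \left(-5 + h\right) 2 h = 2 h \left(-5 + h\right)$)
$R{\left(W{\left(2 \right)} \right)} 3 J{\left(5 \right)} = 6 \cdot 3 \cdot 2 \cdot 5 \left(-5 + 5\right) = 18 \cdot 2 \cdot 5 \cdot 0 = 18 \cdot 0 = 0$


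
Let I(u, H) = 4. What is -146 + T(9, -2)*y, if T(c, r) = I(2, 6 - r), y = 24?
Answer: -50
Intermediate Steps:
T(c, r) = 4
-146 + T(9, -2)*y = -146 + 4*24 = -146 + 96 = -50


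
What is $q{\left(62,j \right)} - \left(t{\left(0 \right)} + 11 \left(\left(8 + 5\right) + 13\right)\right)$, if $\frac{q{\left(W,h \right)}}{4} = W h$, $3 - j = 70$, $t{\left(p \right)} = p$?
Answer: $-16902$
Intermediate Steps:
$j = -67$ ($j = 3 - 70 = -67$)
$q{\left(W,h \right)} = 4 W h$
$q{\left(62,j \right)} - \left(t{\left(0 \right)} + 11 \left(\left(8 + 5\right) + 13\right)\right) = 4 \cdot 62 \left(-67\right) - \left(0 + 11 \left(\left(8 + 5\right) + 13\right)\right) = -16616 - \left(0 + 11 \left(13 + 13\right)\right) = -16616 - \left(0 + 11 \cdot 26\right) = -16616 - \left(0 + 286\right) = -16616 - 286 = -16902$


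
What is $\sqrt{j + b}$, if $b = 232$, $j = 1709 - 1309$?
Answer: $2 \sqrt{158} \approx 25.14$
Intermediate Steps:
$j = 400$
$\sqrt{j + b} = \sqrt{400 + 232} = \sqrt{632} = 2 \sqrt{158}$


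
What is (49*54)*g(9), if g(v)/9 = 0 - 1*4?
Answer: -95256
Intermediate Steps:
g(v) = -36 (g(v) = 9*(0 - 1*4) = 9*(0 - 4) = 9*(-4) = -36)
(49*54)*g(9) = (49*54)*(-36) = 2646*(-36) = -95256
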